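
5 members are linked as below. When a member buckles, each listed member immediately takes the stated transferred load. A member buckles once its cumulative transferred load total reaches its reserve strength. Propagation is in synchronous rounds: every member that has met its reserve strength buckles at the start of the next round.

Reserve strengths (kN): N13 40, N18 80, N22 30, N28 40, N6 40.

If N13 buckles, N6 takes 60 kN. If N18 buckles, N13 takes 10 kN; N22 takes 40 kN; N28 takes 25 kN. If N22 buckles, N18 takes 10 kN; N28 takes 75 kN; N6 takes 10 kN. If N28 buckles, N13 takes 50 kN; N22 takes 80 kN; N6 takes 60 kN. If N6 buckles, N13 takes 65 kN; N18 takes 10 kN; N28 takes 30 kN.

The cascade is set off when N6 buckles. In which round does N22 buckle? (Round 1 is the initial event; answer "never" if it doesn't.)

never

Round 1 — N6 buckles (initial).
  N13: +65 → 65 ≥ 40
  N18: +10 → 10 < 80
  N28: +30 → 30 < 40
Round 2 — N13 buckles.
No further bucklings.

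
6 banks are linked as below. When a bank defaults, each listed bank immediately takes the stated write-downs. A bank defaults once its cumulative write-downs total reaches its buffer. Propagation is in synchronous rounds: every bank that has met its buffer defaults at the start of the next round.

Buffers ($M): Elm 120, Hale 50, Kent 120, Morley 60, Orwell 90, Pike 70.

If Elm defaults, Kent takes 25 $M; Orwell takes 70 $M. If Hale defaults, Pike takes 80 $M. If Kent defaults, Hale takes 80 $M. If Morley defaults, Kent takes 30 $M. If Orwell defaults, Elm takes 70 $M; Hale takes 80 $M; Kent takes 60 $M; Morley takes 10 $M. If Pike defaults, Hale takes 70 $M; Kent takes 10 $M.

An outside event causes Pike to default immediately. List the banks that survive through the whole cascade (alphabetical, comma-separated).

Round 1 — Pike defaults (initial).
  Hale: +70 → 70 ≥ 50
  Kent: +10 → 10 < 120
Round 2 — Hale defaults.
No further defaults.

Elm, Kent, Morley, Orwell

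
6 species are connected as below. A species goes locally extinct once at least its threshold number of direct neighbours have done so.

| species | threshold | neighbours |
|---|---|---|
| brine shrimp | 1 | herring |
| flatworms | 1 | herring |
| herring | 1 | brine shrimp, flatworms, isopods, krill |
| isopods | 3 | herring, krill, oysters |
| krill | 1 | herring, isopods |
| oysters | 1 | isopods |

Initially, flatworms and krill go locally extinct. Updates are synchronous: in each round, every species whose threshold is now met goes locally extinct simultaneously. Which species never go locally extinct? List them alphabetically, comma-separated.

Round 1 — flatworms, krill go locally extinct (initial).
Round 2 — checking thresholds:
  herring: 2 of 4 neighbours ≥ 1, goes locally extinct.
  isopods: 1 of 3 neighbours < 3, not yet.
Round 3 — checking thresholds:
  brine shrimp: 1 of 1 neighbours ≥ 1, goes locally extinct.
  isopods: 2 of 3 neighbours < 3, not yet.
Round 4 — no new extinctions; cascade stops.

isopods, oysters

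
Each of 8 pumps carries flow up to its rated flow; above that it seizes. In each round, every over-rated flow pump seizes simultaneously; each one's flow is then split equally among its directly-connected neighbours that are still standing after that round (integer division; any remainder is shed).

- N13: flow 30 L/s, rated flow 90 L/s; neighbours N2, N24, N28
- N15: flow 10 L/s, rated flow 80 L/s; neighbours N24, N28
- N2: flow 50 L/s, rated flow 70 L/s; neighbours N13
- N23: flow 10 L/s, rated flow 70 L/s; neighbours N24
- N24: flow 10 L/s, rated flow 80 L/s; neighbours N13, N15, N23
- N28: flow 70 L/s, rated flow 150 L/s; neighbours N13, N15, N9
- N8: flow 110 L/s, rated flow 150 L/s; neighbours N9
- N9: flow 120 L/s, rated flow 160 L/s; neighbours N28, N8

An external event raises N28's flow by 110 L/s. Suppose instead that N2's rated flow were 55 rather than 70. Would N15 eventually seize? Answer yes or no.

With N2's rated flow at 55:
Round 1 — N28 at 180 > 150. N28 seizes.
  N28 sheds 180 L/s to N13, N15, N9: 60 each.
    N13: 30+60 = 90 ≤ 90
    N15: 10+60 = 70 ≤ 80
    N9: 120+60 = 180 > 160
Round 2 — N9 seizes.
  N9 sheds 180 L/s to N8: 180 each.
    N8: 110+180 = 290 > 150
Round 3 — N8 seizes.
  N8 sheds 290 L/s: no online neighbours, lost.
No further seizures.

no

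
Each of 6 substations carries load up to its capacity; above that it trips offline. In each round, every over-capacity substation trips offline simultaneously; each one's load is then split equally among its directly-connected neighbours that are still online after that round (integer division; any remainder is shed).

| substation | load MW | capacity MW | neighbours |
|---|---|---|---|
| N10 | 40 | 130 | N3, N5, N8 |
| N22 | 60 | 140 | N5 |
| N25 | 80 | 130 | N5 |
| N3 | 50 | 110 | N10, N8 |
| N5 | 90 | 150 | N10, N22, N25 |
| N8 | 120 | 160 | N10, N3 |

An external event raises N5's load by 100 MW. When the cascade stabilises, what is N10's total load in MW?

103

Round 1 — N5 at 190 > 150. N5 trips offline.
  N5 sheds 190 MW to N10, N22, N25: 63 each (1 lost).
    N10: 40+63 = 103 ≤ 130
    N22: 60+63 = 123 ≤ 140
    N25: 80+63 = 143 > 130
Round 2 — N25 trips offline.
  N25 sheds 143 MW: no online neighbours, lost.
No further trips.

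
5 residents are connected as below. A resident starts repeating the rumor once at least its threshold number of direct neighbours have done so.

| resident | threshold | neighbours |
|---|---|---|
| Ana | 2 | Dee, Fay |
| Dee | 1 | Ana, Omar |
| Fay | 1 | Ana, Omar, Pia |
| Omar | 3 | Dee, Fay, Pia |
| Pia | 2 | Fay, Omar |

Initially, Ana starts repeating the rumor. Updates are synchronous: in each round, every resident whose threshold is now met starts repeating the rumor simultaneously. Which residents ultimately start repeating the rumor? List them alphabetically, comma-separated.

Round 1 — Ana starts repeating the rumor (initial).
Round 2 — checking thresholds:
  Dee: 1 of 2 neighbours ≥ 1, starts repeating the rumor.
  Fay: 1 of 3 neighbours ≥ 1, starts repeating the rumor.
Round 3 — no new spreads; cascade stops.

Ana, Dee, Fay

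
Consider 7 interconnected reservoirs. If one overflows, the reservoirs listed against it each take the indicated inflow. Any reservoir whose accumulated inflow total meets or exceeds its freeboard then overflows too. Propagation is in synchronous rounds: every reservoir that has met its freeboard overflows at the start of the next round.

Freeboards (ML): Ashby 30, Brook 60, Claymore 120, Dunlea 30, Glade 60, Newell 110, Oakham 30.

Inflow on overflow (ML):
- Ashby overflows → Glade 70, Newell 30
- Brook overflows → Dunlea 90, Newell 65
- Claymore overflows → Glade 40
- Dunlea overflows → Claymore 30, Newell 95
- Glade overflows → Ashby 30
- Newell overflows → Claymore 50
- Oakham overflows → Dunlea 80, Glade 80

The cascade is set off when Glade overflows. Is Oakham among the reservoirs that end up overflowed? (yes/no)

no

Round 1 — Glade overflows (initial).
  Ashby: +30 → 30 ≥ 30
Round 2 — Ashby overflows.
  Newell: +30 → 30 < 110
No further overflows.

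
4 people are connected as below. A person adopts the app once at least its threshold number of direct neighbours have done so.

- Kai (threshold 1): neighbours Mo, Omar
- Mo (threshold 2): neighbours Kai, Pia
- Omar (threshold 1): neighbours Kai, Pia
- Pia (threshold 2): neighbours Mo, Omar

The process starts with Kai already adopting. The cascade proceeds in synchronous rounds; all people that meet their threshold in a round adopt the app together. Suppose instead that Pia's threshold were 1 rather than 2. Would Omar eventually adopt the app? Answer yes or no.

With Pia's threshold at 1:
Round 1 — Kai adopts the app (initial).
Round 2 — checking thresholds:
  Mo: 1 of 2 neighbours < 2, below threshold.
  Omar: 1 of 2 neighbours ≥ 1, adopts the app.
Round 3 — checking thresholds:
  Mo: 1 of 2 neighbours < 2, below threshold.
  Pia: 1 of 2 neighbours ≥ 1, adopts the app.
Round 4 — checking thresholds:
  Mo: 2 of 2 neighbours ≥ 2, adopts the app.
Round 5 — no new adoptions; cascade stops.

yes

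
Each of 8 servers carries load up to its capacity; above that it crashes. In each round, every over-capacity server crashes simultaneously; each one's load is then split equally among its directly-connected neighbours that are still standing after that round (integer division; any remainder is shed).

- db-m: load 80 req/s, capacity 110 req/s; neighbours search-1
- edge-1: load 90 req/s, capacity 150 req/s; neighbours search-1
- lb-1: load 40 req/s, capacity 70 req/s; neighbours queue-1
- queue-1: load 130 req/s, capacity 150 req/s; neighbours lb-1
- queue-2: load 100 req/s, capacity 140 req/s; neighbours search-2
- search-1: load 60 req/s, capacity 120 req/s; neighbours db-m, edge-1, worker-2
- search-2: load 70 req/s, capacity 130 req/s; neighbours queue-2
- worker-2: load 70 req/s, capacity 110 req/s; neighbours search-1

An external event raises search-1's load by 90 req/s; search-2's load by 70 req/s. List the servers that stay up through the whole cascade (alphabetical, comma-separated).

edge-1, lb-1, queue-1

Round 1 — search-1 at 150 > 120; search-2 at 140 > 130. search-1, search-2 crash.
  search-1 sheds 150 req/s to db-m, edge-1, worker-2: 50 each.
    db-m: 80+50 = 130 > 110
    edge-1: 90+50 = 140 ≤ 150
    worker-2: 70+50 = 120 > 110
  search-2 sheds 140 req/s to queue-2: 140 each.
    queue-2: 100+140 = 240 > 140
Round 2 — db-m, queue-2, worker-2 crash.
  db-m sheds 130 req/s: no online neighbours, lost.
  queue-2 sheds 240 req/s: no online neighbours, lost.
  worker-2 sheds 120 req/s: no online neighbours, lost.
No further crashes.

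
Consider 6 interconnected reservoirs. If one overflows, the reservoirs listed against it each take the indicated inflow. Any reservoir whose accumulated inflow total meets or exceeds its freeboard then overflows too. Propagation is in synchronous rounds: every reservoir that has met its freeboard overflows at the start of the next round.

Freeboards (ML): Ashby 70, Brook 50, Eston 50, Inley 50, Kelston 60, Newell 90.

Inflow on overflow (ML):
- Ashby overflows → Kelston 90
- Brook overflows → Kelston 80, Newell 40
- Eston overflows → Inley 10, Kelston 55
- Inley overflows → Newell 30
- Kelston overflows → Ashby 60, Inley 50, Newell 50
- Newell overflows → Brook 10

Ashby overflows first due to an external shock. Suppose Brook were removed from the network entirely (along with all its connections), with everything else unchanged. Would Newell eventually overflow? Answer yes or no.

With Brook removed:
Round 1 — Ashby overflows (initial).
  Kelston: +90 → 90 ≥ 60
Round 2 — Kelston overflows.
  Inley: +50 → 50 ≥ 50
  Newell: +50 → 50 < 90
Round 3 — Inley overflows.
  Newell: +30 → 80 < 90
No further overflows.

no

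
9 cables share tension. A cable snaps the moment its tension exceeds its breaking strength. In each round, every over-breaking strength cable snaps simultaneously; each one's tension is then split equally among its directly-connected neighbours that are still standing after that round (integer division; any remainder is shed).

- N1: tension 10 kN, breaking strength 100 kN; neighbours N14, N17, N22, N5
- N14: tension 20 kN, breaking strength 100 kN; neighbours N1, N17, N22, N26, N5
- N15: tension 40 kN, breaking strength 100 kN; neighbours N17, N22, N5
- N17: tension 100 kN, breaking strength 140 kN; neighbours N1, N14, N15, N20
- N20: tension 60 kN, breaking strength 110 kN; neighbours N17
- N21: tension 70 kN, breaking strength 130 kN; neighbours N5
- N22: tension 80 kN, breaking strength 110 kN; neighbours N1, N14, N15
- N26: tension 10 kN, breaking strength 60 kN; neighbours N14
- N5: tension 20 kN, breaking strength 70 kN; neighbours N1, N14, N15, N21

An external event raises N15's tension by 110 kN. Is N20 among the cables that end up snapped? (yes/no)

no

Round 1 — N15 at 150 > 100. N15 snaps.
  N15 sheds 150 kN to N17, N22, N5: 50 each.
    N17: 100+50 = 150 > 140
    N22: 80+50 = 130 > 110
    N5: 20+50 = 70 ≤ 70
Round 2 — N17, N22 snap.
  N17 sheds 150 kN to N1, N14, N20: 50 each.
    N1: 10+50 = 60 ≤ 100
    N14: 20+50 = 70 ≤ 100
    N20: 60+50 = 110 ≤ 110
  N22 sheds 130 kN to N1, N14: 65 each.
    N1: 60+65 = 125 > 100
    N14: 70+65 = 135 > 100
Round 3 — N1, N14 snap.
  N1 sheds 125 kN to N5: 125 each.
    N5: 70+125 = 195 > 70
  N14 sheds 135 kN to N26, N5: 67 each (1 lost).
    N26: 10+67 = 77 > 60
    N5: 195+67 = 262 > 70
Round 4 — N26, N5 snap.
  N26 sheds 77 kN: no online neighbours, lost.
  N5 sheds 262 kN to N21: 262 each.
    N21: 70+262 = 332 > 130
Round 5 — N21 snaps.
  N21 sheds 332 kN: no online neighbours, lost.
No further breaks.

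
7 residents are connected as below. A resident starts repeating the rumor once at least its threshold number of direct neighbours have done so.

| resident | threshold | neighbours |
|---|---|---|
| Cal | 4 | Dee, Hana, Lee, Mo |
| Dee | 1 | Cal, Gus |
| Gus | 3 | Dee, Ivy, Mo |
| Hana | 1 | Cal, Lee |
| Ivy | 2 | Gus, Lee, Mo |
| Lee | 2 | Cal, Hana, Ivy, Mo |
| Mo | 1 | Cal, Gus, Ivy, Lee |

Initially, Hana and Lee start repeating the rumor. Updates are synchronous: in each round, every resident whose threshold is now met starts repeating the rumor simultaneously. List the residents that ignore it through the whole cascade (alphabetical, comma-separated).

Round 1 — Hana, Lee start repeating the rumor (initial).
Round 2 — checking thresholds:
  Cal: 2 of 4 neighbours < 4, below threshold.
  Ivy: 1 of 3 neighbours < 2, below threshold.
  Mo: 1 of 4 neighbours ≥ 1, starts repeating the rumor.
Round 3 — checking thresholds:
  Cal: 3 of 4 neighbours < 4, below threshold.
  Gus: 1 of 3 neighbours < 3, below threshold.
  Ivy: 2 of 3 neighbours ≥ 2, starts repeating the rumor.
Round 4 — no new spreads; cascade stops.

Cal, Dee, Gus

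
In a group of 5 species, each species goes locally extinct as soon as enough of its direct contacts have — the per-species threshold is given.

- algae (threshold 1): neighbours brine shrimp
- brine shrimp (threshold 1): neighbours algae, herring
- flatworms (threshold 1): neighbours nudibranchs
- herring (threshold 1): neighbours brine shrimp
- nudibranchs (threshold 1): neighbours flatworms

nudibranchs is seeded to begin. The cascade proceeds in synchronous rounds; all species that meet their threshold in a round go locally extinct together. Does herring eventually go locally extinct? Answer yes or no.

Round 1 — nudibranchs goes locally extinct (initial).
Round 2 — checking thresholds:
  flatworms: 1 of 1 neighbours ≥ 1, goes locally extinct.
Round 3 — no new extinctions; cascade stops.

no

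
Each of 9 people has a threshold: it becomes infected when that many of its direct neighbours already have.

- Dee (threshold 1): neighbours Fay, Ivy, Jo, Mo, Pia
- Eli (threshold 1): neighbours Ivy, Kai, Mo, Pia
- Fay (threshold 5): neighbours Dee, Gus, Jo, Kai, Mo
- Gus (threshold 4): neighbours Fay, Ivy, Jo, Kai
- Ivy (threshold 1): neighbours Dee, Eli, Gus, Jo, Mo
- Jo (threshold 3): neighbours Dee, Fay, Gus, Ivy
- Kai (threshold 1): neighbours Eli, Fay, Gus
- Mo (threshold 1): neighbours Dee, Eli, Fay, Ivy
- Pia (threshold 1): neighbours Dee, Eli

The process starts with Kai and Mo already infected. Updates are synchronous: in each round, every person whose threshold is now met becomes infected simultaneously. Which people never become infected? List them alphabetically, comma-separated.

Fay, Gus, Jo

Round 1 — Kai, Mo become infected (initial).
Round 2 — checking thresholds:
  Dee: 1 of 5 neighbours ≥ 1, becomes infected.
  Eli: 2 of 4 neighbours ≥ 1, becomes infected.
  Fay: 2 of 5 neighbours < 5, holds.
  Gus: 1 of 4 neighbours < 4, holds.
  Ivy: 1 of 5 neighbours ≥ 1, becomes infected.
Round 3 — checking thresholds:
  Fay: 3 of 5 neighbours < 5, holds.
  Gus: 2 of 4 neighbours < 4, holds.
  Jo: 2 of 4 neighbours < 3, holds.
  Pia: 2 of 2 neighbours ≥ 1, becomes infected.
Round 4 — no new infections; cascade stops.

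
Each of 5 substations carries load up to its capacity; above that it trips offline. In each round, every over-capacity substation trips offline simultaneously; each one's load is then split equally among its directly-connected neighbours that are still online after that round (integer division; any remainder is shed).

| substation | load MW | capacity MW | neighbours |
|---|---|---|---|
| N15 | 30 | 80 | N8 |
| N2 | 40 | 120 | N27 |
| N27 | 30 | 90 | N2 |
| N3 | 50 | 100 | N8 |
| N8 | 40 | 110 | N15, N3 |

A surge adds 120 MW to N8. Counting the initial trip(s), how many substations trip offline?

3

Round 1 — N8 at 160 > 110. N8 trips offline.
  N8 sheds 160 MW to N15, N3: 80 each.
    N15: 30+80 = 110 > 80
    N3: 50+80 = 130 > 100
Round 2 — N15, N3 trip offline.
  N15 sheds 110 MW: no online neighbours, lost.
  N3 sheds 130 MW: no online neighbours, lost.
No further trips.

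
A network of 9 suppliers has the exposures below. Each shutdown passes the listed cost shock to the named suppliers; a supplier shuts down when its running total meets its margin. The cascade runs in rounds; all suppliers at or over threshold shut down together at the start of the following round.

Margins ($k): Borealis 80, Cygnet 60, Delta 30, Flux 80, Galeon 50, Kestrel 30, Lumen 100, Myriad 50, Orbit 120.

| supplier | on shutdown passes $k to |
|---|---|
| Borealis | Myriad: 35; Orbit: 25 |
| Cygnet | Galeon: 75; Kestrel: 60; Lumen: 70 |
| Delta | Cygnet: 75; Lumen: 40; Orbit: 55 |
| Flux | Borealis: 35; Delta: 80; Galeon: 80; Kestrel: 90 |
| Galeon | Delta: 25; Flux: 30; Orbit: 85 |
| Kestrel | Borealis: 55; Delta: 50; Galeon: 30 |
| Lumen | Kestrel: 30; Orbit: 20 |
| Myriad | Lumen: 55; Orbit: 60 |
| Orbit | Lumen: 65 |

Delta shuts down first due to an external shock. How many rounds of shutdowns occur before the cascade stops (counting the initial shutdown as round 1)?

Round 1 — Delta shuts down (initial).
  Cygnet: +75 → 75 ≥ 60
  Lumen: +40 → 40 < 100
  Orbit: +55 → 55 < 120
Round 2 — Cygnet shuts down.
  Galeon: +75 → 75 ≥ 50
  Kestrel: +60 → 60 ≥ 30
  Lumen: +70 → 110 ≥ 100
Round 3 — Galeon, Kestrel, Lumen shut down.
  Borealis: +55 → 55 < 80
  Flux: +30 → 30 < 80
  Orbit: +85+20 → 160 ≥ 120
Round 4 — Orbit shuts down.
No further shutdowns.

4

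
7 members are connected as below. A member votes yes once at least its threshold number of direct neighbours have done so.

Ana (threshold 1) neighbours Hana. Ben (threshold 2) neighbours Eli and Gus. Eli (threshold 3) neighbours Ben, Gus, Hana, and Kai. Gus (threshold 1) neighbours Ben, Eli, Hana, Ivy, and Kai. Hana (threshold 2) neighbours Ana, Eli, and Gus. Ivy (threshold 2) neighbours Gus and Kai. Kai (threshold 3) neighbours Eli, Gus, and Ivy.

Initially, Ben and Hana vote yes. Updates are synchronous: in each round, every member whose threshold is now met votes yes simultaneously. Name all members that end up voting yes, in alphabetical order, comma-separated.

Round 1 — Ben, Hana vote yes (initial).
Round 2 — checking thresholds:
  Ana: 1 of 1 neighbours ≥ 1, votes yes.
  Eli: 2 of 4 neighbours < 3, not yet.
  Gus: 2 of 5 neighbours ≥ 1, votes yes.
Round 3 — checking thresholds:
  Eli: 3 of 4 neighbours ≥ 3, votes yes.
  Ivy: 1 of 2 neighbours < 2, not yet.
  Kai: 1 of 3 neighbours < 3, not yet.
Round 4 — no new yes votes; cascade stops.

Ana, Ben, Eli, Gus, Hana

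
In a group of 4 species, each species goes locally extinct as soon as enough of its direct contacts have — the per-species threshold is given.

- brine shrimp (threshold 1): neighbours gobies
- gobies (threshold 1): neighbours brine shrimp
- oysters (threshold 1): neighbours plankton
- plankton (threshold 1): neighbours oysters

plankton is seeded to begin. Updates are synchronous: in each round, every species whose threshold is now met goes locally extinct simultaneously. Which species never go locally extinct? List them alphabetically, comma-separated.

Round 1 — plankton goes locally extinct (initial).
Round 2 — checking thresholds:
  oysters: 1 of 1 neighbours ≥ 1, goes locally extinct.
Round 3 — no new extinctions; cascade stops.

brine shrimp, gobies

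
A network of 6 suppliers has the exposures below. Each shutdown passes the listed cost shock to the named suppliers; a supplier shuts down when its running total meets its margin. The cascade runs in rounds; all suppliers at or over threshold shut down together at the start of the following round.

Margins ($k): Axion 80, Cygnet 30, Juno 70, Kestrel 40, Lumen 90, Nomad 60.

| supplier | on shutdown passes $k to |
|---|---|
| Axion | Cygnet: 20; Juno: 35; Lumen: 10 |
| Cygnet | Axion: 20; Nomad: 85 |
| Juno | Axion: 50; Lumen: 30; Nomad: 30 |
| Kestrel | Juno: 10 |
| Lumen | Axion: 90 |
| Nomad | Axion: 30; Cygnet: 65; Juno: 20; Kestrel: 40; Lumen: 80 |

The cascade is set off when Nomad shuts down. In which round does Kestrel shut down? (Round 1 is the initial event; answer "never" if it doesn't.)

2

Round 1 — Nomad shuts down (initial).
  Axion: +30 → 30 < 80
  Cygnet: +65 → 65 ≥ 30
  Juno: +20 → 20 < 70
  Kestrel: +40 → 40 ≥ 40
  Lumen: +80 → 80 < 90
Round 2 — Cygnet, Kestrel shut down.
  Axion: +20 → 50 < 80
  Juno: +10 → 30 < 70
No further shutdowns.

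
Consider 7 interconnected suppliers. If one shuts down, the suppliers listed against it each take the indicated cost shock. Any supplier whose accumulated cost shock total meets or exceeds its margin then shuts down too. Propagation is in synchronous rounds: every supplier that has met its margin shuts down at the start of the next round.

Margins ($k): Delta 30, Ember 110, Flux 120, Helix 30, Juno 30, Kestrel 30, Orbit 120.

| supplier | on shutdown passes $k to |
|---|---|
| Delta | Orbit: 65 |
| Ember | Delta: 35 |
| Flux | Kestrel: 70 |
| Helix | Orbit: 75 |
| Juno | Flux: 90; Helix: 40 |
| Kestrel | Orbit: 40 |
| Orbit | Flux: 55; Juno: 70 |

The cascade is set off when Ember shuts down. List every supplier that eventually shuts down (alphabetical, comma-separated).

Delta, Ember

Round 1 — Ember shuts down (initial).
  Delta: +35 → 35 ≥ 30
Round 2 — Delta shuts down.
  Orbit: +65 → 65 < 120
No further shutdowns.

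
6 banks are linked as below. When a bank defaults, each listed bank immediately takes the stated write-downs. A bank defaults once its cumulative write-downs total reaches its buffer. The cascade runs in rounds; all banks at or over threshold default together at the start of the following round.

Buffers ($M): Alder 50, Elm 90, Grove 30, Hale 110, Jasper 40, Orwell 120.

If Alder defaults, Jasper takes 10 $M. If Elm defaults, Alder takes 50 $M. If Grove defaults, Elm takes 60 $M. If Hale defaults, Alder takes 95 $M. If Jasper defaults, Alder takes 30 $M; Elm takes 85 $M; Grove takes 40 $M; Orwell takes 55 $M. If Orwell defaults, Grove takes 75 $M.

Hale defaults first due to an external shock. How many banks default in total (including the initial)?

2

Round 1 — Hale defaults (initial).
  Alder: +95 → 95 ≥ 50
Round 2 — Alder defaults.
  Jasper: +10 → 10 < 40
No further defaults.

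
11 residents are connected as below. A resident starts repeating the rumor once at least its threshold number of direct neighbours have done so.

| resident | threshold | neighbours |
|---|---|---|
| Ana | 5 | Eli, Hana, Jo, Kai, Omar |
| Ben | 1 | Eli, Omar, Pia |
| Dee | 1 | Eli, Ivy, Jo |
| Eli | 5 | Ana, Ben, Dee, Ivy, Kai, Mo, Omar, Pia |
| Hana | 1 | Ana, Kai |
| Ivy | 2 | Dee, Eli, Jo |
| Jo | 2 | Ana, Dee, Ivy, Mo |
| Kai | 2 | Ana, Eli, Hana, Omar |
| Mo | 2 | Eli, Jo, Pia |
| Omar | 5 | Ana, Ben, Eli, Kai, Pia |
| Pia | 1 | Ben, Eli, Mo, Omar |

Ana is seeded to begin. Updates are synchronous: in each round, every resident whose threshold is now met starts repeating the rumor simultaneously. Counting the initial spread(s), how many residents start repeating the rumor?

3

Round 1 — Ana starts repeating the rumor (initial).
Round 2 — checking thresholds:
  Eli: 1 of 8 neighbours < 5, not yet.
  Hana: 1 of 2 neighbours ≥ 1, starts repeating the rumor.
  Jo: 1 of 4 neighbours < 2, not yet.
  Kai: 1 of 4 neighbours < 2, not yet.
  Omar: 1 of 5 neighbours < 5, not yet.
Round 3 — checking thresholds:
  Eli: 1 of 8 neighbours < 5, not yet.
  Jo: 1 of 4 neighbours < 2, not yet.
  Kai: 2 of 4 neighbours ≥ 2, starts repeating the rumor.
  Omar: 1 of 5 neighbours < 5, not yet.
Round 4 — no new spreads; cascade stops.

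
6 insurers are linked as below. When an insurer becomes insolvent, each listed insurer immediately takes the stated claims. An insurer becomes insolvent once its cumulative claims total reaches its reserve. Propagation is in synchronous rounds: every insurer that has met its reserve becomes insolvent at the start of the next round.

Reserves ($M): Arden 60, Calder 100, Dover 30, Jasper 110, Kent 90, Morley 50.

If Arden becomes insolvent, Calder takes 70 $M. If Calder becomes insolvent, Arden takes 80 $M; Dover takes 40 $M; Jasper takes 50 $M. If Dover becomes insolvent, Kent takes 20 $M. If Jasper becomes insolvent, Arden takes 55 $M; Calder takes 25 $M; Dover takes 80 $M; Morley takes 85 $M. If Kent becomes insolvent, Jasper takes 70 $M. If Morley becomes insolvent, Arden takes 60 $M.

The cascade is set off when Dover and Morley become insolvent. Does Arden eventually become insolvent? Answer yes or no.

Round 1 — Dover, Morley become insolvent (initial).
  Arden: +60 → 60 ≥ 60
  Kent: +20 → 20 < 90
Round 2 — Arden becomes insolvent.
  Calder: +70 → 70 < 100
No further insolvencies.

yes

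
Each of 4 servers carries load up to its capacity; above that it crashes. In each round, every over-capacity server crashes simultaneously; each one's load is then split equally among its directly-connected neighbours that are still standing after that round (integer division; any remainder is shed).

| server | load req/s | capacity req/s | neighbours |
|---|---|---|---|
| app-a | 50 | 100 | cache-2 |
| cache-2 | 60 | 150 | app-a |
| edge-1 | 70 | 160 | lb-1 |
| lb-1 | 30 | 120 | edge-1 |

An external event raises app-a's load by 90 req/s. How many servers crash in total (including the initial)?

2

Round 1 — app-a at 140 > 100. app-a crashes.
  app-a sheds 140 req/s to cache-2: 140 each.
    cache-2: 60+140 = 200 > 150
Round 2 — cache-2 crashes.
  cache-2 sheds 200 req/s: no online neighbours, lost.
No further crashes.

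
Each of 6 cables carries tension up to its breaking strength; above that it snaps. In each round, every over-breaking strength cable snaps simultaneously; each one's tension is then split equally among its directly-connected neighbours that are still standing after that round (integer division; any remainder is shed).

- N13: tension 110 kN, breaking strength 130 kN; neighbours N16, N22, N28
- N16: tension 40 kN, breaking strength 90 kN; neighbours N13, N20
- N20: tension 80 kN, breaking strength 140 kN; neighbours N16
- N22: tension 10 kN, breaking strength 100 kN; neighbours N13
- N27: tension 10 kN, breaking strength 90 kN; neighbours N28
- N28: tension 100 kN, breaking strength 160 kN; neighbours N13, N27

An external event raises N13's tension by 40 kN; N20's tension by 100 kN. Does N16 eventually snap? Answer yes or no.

Round 1 — N13 at 150 > 130; N20 at 180 > 140. N13, N20 snap.
  N13 sheds 150 kN to N16, N22, N28: 50 each.
    N16: 40+50 = 90 ≤ 90
    N22: 10+50 = 60 ≤ 100
    N28: 100+50 = 150 ≤ 160
  N20 sheds 180 kN to N16: 180 each.
    N16: 90+180 = 270 > 90
Round 2 — N16 snaps.
  N16 sheds 270 kN: no online neighbours, lost.
No further breaks.

yes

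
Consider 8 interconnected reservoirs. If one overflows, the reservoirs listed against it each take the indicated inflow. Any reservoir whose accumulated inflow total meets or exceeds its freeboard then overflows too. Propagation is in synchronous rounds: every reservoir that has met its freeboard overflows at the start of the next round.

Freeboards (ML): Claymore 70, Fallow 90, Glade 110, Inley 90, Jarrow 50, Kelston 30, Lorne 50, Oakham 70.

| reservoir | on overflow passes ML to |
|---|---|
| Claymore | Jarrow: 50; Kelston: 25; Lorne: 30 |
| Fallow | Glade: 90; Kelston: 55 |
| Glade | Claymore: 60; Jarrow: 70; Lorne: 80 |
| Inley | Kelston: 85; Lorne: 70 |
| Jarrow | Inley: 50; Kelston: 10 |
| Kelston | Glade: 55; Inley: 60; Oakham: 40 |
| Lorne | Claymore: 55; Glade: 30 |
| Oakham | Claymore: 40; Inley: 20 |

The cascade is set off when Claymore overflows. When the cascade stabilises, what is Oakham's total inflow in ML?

Round 1 — Claymore overflows (initial).
  Jarrow: +50 → 50 ≥ 50
  Kelston: +25 → 25 < 30
  Lorne: +30 → 30 < 50
Round 2 — Jarrow overflows.
  Inley: +50 → 50 < 90
  Kelston: +10 → 35 ≥ 30
Round 3 — Kelston overflows.
  Glade: +55 → 55 < 110
  Inley: +60 → 110 ≥ 90
  Oakham: +40 → 40 < 70
Round 4 — Inley overflows.
  Lorne: +70 → 100 ≥ 50
Round 5 — Lorne overflows.
  Glade: +30 → 85 < 110
No further overflows.

40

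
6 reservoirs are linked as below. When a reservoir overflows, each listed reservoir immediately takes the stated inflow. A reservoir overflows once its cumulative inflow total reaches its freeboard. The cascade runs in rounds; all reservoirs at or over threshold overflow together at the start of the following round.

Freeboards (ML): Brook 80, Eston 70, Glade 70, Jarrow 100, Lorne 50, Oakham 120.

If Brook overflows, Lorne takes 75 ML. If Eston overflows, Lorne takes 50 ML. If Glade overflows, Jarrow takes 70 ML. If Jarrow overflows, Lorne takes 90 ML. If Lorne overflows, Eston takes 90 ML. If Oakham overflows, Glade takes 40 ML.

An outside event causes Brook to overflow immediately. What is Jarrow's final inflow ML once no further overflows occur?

0

Round 1 — Brook overflows (initial).
  Lorne: +75 → 75 ≥ 50
Round 2 — Lorne overflows.
  Eston: +90 → 90 ≥ 70
Round 3 — Eston overflows.
No further overflows.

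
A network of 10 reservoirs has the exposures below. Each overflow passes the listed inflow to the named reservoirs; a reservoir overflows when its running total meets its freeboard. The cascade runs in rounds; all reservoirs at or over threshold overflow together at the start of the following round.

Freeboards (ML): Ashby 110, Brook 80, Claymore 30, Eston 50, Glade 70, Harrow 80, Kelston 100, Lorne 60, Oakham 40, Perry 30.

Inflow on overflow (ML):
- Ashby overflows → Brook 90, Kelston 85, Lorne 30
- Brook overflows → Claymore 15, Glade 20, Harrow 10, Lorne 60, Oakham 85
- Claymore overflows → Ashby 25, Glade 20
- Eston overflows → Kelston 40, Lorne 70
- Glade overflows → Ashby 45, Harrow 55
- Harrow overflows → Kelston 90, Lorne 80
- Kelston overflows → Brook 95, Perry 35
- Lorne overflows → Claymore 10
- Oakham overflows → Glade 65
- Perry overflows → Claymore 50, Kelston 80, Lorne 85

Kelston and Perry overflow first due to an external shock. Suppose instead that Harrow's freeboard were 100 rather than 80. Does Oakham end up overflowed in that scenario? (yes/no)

With Harrow's freeboard at 100:
Round 1 — Kelston, Perry overflow (initial).
  Brook: +95 → 95 ≥ 80
  Claymore: +50 → 50 ≥ 30
  Lorne: +85 → 85 ≥ 60
Round 2 — Brook, Claymore, Lorne overflow.
  Ashby: +25 → 25 < 110
  Glade: +20+20 → 40 < 70
  Harrow: +10 → 10 < 100
  Oakham: +85 → 85 ≥ 40
Round 3 — Oakham overflows.
  Glade: +65 → 105 ≥ 70
Round 4 — Glade overflows.
  Ashby: +45 → 70 < 110
  Harrow: +55 → 65 < 100
No further overflows.

yes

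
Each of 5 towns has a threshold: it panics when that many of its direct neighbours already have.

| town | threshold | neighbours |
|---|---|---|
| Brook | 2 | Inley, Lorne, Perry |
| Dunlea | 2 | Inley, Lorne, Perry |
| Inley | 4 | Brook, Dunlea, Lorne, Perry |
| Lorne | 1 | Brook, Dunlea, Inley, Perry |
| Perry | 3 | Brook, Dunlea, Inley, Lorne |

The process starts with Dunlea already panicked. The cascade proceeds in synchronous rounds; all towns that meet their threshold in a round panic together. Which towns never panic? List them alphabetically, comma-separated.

Round 1 — Dunlea panics (initial).
Round 2 — checking thresholds:
  Inley: 1 of 4 neighbours < 4, below threshold.
  Lorne: 1 of 4 neighbours ≥ 1, panics.
  Perry: 1 of 4 neighbours < 3, below threshold.
Round 3 — no new panics; cascade stops.

Brook, Inley, Perry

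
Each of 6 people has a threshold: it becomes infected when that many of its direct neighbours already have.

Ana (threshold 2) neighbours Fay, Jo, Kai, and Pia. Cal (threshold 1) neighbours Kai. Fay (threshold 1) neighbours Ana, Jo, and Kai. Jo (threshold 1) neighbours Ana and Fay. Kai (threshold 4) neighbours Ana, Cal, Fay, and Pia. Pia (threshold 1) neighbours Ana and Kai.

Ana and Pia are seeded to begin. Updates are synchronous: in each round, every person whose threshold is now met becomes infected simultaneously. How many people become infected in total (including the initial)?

4

Round 1 — Ana, Pia become infected (initial).
Round 2 — checking thresholds:
  Fay: 1 of 3 neighbours ≥ 1, becomes infected.
  Jo: 1 of 2 neighbours ≥ 1, becomes infected.
  Kai: 2 of 4 neighbours < 4, not yet.
Round 3 — no new infections; cascade stops.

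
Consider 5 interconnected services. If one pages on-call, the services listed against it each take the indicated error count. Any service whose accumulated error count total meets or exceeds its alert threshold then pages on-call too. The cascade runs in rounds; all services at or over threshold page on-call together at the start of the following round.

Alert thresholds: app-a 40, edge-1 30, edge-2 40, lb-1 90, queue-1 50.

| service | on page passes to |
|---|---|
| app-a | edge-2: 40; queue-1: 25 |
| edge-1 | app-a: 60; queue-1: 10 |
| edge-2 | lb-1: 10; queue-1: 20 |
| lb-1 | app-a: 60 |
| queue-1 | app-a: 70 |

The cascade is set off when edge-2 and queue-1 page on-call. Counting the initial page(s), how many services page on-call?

3

Round 1 — edge-2, queue-1 page on-call (initial).
  app-a: +70 → 70 ≥ 40
  lb-1: +10 → 10 < 90
Round 2 — app-a pages on-call.
No further pages.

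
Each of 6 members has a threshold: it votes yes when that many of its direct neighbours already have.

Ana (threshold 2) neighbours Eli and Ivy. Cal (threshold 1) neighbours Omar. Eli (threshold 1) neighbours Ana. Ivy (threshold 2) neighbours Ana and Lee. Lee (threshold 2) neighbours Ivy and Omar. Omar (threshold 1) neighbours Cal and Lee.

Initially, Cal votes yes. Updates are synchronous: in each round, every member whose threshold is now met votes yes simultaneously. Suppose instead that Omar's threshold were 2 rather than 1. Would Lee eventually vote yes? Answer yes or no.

With Omar's threshold at 2:
Round 1 — Cal votes yes (initial).
Round 2 — no new yes votes; cascade stops.

no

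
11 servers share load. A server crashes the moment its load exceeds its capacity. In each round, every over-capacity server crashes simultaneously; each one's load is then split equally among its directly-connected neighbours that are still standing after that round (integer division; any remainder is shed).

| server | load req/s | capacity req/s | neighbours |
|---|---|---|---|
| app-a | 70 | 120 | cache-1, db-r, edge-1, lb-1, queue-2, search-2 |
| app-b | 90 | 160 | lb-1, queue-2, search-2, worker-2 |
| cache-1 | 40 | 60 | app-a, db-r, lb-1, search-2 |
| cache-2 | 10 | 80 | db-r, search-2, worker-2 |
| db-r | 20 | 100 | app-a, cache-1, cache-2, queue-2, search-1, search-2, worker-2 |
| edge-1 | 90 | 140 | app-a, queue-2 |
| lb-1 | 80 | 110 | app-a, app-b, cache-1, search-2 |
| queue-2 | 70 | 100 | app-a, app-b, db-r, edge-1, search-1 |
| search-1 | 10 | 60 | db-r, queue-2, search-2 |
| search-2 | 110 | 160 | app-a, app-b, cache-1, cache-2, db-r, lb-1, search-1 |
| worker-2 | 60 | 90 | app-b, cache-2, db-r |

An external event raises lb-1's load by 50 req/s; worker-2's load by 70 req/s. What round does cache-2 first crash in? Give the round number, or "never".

4

Round 1 — lb-1 at 130 > 110; worker-2 at 130 > 90. lb-1, worker-2 crash.
  lb-1 sheds 130 req/s to app-a, app-b, cache-1, search-2: 32 each (2 lost).
    app-a: 70+32 = 102 ≤ 120
    app-b: 90+32 = 122 ≤ 160
    cache-1: 40+32 = 72 > 60
    search-2: 110+32 = 142 ≤ 160
  worker-2 sheds 130 req/s to app-b, cache-2, db-r: 43 each (1 lost).
    app-b: 122+43 = 165 > 160
    cache-2: 10+43 = 53 ≤ 80
    db-r: 20+43 = 63 ≤ 100
Round 2 — app-b, cache-1 crash.
  app-b sheds 165 req/s to queue-2, search-2: 82 each (1 lost).
    queue-2: 70+82 = 152 > 100
    search-2: 142+82 = 224 > 160
  cache-1 sheds 72 req/s to app-a, db-r, search-2: 24 each.
    app-a: 102+24 = 126 > 120
    db-r: 63+24 = 87 ≤ 100
    search-2: 224+24 = 248 > 160
Round 3 — app-a, queue-2, search-2 crash.
  app-a sheds 126 req/s to db-r, edge-1: 63 each.
    db-r: 87+63 = 150 > 100
    edge-1: 90+63 = 153 > 140
  queue-2 sheds 152 req/s to db-r, edge-1, search-1: 50 each (2 lost).
    db-r: 150+50 = 200 > 100
    edge-1: 153+50 = 203 > 140
    search-1: 10+50 = 60 ≤ 60
  search-2 sheds 248 req/s to cache-2, db-r, search-1: 82 each (2 lost).
    cache-2: 53+82 = 135 > 80
    db-r: 200+82 = 282 > 100
    search-1: 60+82 = 142 > 60
Round 4 — cache-2, db-r, edge-1, search-1 crash.
  cache-2 sheds 135 req/s: no online neighbours, lost.
  db-r sheds 282 req/s: no online neighbours, lost.
  edge-1 sheds 203 req/s: no online neighbours, lost.
  search-1 sheds 142 req/s: no online neighbours, lost.
No further crashes.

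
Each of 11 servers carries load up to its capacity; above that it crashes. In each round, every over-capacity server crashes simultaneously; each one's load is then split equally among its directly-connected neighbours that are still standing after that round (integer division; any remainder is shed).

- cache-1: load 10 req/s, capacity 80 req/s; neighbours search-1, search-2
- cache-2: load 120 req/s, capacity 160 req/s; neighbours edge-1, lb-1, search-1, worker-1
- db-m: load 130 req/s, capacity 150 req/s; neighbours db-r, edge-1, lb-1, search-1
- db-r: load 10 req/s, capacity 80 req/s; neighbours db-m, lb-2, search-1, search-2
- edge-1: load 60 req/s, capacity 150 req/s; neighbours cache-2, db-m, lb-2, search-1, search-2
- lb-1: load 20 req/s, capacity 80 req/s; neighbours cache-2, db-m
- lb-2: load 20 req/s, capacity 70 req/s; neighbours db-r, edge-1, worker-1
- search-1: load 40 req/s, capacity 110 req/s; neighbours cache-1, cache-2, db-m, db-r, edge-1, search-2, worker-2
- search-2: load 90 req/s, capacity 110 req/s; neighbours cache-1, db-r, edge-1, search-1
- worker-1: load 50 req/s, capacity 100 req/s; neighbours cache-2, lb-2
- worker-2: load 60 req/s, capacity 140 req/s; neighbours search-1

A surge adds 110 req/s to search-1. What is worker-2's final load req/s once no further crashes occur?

Round 1 — search-1 at 150 > 110. search-1 crashes.
  search-1 sheds 150 req/s to cache-1, cache-2, db-m, db-r, edge-1, search-2, worker-2: 21 each (3 lost).
    cache-1: 10+21 = 31 ≤ 80
    cache-2: 120+21 = 141 ≤ 160
    db-m: 130+21 = 151 > 150
    db-r: 10+21 = 31 ≤ 80
    edge-1: 60+21 = 81 ≤ 150
    search-2: 90+21 = 111 > 110
    worker-2: 60+21 = 81 ≤ 140
Round 2 — db-m, search-2 crash.
  db-m sheds 151 req/s to db-r, edge-1, lb-1: 50 each (1 lost).
    db-r: 31+50 = 81 > 80
    edge-1: 81+50 = 131 ≤ 150
    lb-1: 20+50 = 70 ≤ 80
  search-2 sheds 111 req/s to cache-1, db-r, edge-1: 37 each.
    cache-1: 31+37 = 68 ≤ 80
    db-r: 81+37 = 118 > 80
    edge-1: 131+37 = 168 > 150
Round 3 — db-r, edge-1 crash.
  db-r sheds 118 req/s to lb-2: 118 each.
    lb-2: 20+118 = 138 > 70
  edge-1 sheds 168 req/s to cache-2, lb-2: 84 each.
    cache-2: 141+84 = 225 > 160
    lb-2: 138+84 = 222 > 70
Round 4 — cache-2, lb-2 crash.
  cache-2 sheds 225 req/s to lb-1, worker-1: 112 each (1 lost).
    lb-1: 70+112 = 182 > 80
    worker-1: 50+112 = 162 > 100
  lb-2 sheds 222 req/s to worker-1: 222 each.
    worker-1: 162+222 = 384 > 100
Round 5 — lb-1, worker-1 crash.
  lb-1 sheds 182 req/s: no online neighbours, lost.
  worker-1 sheds 384 req/s: no online neighbours, lost.
No further crashes.

81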